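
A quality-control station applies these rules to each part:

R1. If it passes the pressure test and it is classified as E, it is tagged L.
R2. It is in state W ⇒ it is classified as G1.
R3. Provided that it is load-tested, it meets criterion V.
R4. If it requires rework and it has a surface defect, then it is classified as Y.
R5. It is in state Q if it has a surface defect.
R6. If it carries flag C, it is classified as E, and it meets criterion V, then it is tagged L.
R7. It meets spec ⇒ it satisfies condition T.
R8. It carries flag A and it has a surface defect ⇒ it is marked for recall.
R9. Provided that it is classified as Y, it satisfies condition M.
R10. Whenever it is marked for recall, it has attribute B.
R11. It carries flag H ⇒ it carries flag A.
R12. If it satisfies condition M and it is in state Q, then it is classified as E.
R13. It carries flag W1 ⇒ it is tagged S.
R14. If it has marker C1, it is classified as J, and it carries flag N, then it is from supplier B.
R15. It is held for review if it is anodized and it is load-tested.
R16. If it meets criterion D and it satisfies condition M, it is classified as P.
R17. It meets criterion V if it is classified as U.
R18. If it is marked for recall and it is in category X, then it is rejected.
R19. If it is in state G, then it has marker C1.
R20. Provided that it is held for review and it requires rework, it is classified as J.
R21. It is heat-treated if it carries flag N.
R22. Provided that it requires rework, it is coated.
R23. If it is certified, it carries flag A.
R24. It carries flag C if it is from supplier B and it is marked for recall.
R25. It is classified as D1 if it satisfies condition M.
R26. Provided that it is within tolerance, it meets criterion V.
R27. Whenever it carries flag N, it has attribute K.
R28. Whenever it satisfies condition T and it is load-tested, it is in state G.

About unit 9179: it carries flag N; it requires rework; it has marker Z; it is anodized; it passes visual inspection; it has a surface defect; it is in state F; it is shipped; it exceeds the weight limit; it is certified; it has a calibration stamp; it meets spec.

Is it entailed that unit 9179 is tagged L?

Forward chaining from the given facts derives: is classified as Y, is in state Q, satisfies condition T, satisfies condition M, is classified as E, is heat-treated, is coated, carries flag A, is classified as D1, has attribute K, is marked for recall, has attribute B.
Rules concluding "it is tagged L": R1 needs "it passes the pressure test"; R6 needs "it carries flag C" — none of these are established.

No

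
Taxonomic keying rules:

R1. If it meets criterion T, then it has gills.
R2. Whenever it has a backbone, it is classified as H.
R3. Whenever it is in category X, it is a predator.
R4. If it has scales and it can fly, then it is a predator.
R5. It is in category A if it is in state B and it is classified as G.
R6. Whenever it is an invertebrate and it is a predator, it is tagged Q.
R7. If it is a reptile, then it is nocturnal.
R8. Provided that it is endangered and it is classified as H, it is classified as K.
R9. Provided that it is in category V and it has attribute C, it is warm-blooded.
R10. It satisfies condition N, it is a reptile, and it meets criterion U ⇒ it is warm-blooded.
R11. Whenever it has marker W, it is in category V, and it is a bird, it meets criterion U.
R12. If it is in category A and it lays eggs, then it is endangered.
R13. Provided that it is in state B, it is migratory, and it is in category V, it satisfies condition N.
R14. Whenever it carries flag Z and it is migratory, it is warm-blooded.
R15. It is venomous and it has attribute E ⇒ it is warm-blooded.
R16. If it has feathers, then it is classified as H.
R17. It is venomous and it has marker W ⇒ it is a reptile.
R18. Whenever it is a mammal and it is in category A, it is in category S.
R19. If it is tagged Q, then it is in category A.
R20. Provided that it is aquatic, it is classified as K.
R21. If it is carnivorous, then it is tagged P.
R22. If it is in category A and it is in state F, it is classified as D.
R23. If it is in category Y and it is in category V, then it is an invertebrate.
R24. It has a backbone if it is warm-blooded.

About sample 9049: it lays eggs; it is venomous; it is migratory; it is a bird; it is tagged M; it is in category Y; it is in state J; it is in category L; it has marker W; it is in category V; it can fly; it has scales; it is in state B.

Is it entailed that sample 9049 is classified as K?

Yes

By R4 (it has scales, it can fly): it is a predator.
By R11 (it has marker W, it is in category V, it is a bird): it meets criterion U.
By R13 (it is in state B, it is migratory, it is in category V): it satisfies condition N.
By R17 (it is venomous, it has marker W): it is a reptile.
By R23 (it is in category Y, it is in category V): it is an invertebrate.
By R6 (it is an invertebrate, it is a predator): it is tagged Q.
By R10 (it satisfies condition N, it is a reptile, it meets criterion U): it is warm-blooded.
By R19 (it is tagged Q): it is in category A.
By R24 (it is warm-blooded): it has a backbone.
By R2 (it has a backbone): it is classified as H.
By R12 (it is in category A, it lays eggs): it is endangered.
By R8 (it is endangered, it is classified as H): it is classified as K.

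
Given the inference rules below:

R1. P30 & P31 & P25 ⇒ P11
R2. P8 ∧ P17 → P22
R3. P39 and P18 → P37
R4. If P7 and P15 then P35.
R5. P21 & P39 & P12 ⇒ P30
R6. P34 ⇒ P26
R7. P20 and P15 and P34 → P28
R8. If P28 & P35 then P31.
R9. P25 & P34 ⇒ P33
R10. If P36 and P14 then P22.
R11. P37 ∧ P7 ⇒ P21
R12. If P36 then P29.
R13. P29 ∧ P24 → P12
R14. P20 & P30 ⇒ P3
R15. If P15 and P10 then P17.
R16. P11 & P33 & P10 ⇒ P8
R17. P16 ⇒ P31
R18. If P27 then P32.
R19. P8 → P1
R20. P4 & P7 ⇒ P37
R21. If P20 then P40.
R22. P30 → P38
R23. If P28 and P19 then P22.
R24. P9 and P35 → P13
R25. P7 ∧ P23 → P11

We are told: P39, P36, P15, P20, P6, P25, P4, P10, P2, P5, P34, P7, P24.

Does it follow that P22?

P35  (by R4: P7, P15)
P28  (by R7: P20, P15, P34)
P31  (by R8: P28, P35)
P33  (by R9: P25, P34)
P29  (by R12: P36)
P12  (by R13: P29, P24)
P17  (by R15: P15, P10)
P37  (by R20: P4, P7)
P21  (by R11: P37, P7)
P30  (by R5: P21, P39, P12)
P11  (by R1: P30, P31, P25)
P8  (by R16: P11, P33, P10)
P22  (by R2: P8, P17)

Yes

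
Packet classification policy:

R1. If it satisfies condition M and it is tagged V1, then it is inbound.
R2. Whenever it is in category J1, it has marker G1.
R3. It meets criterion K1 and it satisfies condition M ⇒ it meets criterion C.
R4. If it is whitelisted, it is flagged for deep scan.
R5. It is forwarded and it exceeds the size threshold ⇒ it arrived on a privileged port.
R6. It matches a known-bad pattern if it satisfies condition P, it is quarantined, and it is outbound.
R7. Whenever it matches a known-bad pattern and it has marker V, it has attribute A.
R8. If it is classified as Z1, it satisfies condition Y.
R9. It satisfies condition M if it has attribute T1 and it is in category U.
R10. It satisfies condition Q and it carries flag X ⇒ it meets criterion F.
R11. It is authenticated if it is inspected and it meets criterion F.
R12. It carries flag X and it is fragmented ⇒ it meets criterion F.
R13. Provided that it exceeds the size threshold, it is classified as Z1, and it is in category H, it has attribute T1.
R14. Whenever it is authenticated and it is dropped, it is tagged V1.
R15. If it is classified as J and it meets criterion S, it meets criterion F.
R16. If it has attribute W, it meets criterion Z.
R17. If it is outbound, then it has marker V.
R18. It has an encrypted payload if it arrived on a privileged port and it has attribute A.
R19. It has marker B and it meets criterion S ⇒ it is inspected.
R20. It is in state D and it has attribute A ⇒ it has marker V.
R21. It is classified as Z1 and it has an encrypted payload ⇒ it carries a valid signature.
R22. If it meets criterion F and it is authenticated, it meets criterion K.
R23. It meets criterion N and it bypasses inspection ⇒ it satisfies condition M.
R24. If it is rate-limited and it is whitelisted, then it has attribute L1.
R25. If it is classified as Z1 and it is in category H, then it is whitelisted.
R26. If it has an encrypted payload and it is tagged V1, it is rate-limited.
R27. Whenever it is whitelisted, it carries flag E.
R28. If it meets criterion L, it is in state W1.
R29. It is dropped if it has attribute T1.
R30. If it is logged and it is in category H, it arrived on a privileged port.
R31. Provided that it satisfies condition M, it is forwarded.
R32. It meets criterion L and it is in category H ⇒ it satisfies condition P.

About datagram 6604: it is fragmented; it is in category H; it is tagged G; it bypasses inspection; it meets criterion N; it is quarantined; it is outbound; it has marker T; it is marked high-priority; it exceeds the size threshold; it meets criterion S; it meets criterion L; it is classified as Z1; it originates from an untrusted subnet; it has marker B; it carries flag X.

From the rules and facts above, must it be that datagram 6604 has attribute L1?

Yes

By R12 (it carries flag X, it is fragmented): it meets criterion F.
By R13 (it exceeds the size threshold, it is classified as Z1, it is in category H): it has attribute T1.
By R17 (it is outbound): it has marker V.
By R19 (it has marker B, it meets criterion S): it is inspected.
By R23 (it meets criterion N, it bypasses inspection): it satisfies condition M.
By R25 (it is classified as Z1, it is in category H): it is whitelisted.
By R29 (it has attribute T1): it is dropped.
By R31 (it satisfies condition M): it is forwarded.
By R32 (it meets criterion L, it is in category H): it satisfies condition P.
By R5 (it is forwarded, it exceeds the size threshold): it arrived on a privileged port.
By R6 (it satisfies condition P, it is quarantined, it is outbound): it matches a known-bad pattern.
By R7 (it matches a known-bad pattern, it has marker V): it has attribute A.
By R11 (it is inspected, it meets criterion F): it is authenticated.
By R14 (it is authenticated, it is dropped): it is tagged V1.
By R18 (it arrived on a privileged port, it has attribute A): it has an encrypted payload.
By R26 (it has an encrypted payload, it is tagged V1): it is rate-limited.
By R24 (it is rate-limited, it is whitelisted): it has attribute L1.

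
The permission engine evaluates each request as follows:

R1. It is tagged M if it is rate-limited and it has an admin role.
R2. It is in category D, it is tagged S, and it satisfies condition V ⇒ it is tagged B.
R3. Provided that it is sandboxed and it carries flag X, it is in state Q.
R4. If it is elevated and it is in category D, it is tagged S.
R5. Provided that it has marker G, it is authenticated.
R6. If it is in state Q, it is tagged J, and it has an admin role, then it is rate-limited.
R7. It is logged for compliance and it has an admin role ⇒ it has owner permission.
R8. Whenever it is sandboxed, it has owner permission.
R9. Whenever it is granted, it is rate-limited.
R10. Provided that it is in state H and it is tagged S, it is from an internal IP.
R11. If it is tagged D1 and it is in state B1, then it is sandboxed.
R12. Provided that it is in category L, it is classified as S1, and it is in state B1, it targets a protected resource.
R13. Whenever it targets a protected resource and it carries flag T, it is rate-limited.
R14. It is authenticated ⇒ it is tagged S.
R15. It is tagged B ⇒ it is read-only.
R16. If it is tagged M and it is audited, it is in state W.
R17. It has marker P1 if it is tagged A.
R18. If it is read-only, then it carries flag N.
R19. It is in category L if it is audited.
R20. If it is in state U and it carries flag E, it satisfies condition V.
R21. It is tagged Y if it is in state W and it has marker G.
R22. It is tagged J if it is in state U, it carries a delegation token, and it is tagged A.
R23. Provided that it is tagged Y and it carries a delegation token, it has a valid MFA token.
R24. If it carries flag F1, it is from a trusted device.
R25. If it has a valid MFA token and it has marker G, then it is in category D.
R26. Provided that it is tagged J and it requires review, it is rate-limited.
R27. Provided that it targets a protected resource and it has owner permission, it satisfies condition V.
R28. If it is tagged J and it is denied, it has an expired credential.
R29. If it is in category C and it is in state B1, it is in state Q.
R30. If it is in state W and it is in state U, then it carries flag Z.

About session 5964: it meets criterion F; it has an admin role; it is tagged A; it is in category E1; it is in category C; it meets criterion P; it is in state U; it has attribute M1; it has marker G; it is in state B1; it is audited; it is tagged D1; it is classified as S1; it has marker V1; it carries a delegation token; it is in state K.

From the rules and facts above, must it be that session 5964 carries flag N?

By R5 (it has marker G): it is authenticated.
By R11 (it is tagged D1, it is in state B1): it is sandboxed.
By R14 (it is authenticated): it is tagged S.
By R19 (it is audited): it is in category L.
By R22 (it is in state U, it carries a delegation token, it is tagged A): it is tagged J.
By R29 (it is in category C, it is in state B1): it is in state Q.
By R6 (it is in state Q, it is tagged J, it has an admin role): it is rate-limited.
By R8 (it is sandboxed): it has owner permission.
By R12 (it is in category L, it is classified as S1, it is in state B1): it targets a protected resource.
By R27 (it targets a protected resource, it has owner permission): it satisfies condition V.
By R1 (it is rate-limited, it has an admin role): it is tagged M.
By R16 (it is tagged M, it is audited): it is in state W.
By R21 (it is in state W, it has marker G): it is tagged Y.
By R23 (it is tagged Y, it carries a delegation token): it has a valid MFA token.
By R25 (it has a valid MFA token, it has marker G): it is in category D.
By R2 (it is in category D, it is tagged S, it satisfies condition V): it is tagged B.
By R15 (it is tagged B): it is read-only.
By R18 (it is read-only): it carries flag N.

Yes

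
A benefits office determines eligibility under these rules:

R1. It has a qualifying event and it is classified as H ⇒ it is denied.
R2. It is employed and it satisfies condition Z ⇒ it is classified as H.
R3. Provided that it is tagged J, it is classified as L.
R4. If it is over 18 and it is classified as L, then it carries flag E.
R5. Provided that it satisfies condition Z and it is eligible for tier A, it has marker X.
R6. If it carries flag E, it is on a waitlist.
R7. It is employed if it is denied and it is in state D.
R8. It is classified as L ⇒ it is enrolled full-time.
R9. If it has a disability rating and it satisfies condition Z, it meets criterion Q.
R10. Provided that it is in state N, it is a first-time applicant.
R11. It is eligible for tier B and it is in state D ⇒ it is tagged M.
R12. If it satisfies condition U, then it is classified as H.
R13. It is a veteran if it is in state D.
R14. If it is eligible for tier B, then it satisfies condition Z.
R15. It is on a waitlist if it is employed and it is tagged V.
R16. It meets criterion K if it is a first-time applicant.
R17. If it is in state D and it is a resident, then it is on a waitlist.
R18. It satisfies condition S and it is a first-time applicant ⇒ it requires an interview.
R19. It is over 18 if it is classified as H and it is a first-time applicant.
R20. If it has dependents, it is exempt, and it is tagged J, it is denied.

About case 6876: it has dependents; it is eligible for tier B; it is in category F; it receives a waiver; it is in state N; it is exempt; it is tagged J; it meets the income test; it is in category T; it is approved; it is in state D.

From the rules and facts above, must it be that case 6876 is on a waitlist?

Yes

By R3 (it is tagged J): it is classified as L.
By R10 (it is in state N): it is a first-time applicant.
By R14 (it is eligible for tier B): it satisfies condition Z.
By R20 (it has dependents, it is exempt, it is tagged J): it is denied.
By R7 (it is denied, it is in state D): it is employed.
By R2 (it is employed, it satisfies condition Z): it is classified as H.
By R19 (it is classified as H, it is a first-time applicant): it is over 18.
By R4 (it is over 18, it is classified as L): it carries flag E.
By R6 (it carries flag E): it is on a waitlist.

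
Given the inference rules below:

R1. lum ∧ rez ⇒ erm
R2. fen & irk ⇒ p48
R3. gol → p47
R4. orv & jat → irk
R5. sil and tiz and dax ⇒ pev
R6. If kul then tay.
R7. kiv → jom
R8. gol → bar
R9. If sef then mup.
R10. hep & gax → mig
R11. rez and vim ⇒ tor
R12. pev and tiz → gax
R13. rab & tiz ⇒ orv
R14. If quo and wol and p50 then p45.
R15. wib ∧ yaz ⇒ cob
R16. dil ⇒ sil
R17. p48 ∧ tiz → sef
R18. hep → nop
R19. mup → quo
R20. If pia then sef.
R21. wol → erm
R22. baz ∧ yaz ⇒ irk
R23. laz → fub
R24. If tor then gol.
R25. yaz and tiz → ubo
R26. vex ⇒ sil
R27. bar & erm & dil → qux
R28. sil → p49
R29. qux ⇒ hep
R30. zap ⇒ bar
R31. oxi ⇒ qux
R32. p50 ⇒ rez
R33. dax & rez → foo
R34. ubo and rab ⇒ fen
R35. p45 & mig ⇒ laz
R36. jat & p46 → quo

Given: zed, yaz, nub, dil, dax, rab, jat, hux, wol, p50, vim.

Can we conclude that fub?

Forward chaining from the given facts derives: sil, erm, p49, rez, foo, tor, gol, p47, bar, qux, hep, nop.
The only rule concluding fub is R23, which needs laz; that is never established.

No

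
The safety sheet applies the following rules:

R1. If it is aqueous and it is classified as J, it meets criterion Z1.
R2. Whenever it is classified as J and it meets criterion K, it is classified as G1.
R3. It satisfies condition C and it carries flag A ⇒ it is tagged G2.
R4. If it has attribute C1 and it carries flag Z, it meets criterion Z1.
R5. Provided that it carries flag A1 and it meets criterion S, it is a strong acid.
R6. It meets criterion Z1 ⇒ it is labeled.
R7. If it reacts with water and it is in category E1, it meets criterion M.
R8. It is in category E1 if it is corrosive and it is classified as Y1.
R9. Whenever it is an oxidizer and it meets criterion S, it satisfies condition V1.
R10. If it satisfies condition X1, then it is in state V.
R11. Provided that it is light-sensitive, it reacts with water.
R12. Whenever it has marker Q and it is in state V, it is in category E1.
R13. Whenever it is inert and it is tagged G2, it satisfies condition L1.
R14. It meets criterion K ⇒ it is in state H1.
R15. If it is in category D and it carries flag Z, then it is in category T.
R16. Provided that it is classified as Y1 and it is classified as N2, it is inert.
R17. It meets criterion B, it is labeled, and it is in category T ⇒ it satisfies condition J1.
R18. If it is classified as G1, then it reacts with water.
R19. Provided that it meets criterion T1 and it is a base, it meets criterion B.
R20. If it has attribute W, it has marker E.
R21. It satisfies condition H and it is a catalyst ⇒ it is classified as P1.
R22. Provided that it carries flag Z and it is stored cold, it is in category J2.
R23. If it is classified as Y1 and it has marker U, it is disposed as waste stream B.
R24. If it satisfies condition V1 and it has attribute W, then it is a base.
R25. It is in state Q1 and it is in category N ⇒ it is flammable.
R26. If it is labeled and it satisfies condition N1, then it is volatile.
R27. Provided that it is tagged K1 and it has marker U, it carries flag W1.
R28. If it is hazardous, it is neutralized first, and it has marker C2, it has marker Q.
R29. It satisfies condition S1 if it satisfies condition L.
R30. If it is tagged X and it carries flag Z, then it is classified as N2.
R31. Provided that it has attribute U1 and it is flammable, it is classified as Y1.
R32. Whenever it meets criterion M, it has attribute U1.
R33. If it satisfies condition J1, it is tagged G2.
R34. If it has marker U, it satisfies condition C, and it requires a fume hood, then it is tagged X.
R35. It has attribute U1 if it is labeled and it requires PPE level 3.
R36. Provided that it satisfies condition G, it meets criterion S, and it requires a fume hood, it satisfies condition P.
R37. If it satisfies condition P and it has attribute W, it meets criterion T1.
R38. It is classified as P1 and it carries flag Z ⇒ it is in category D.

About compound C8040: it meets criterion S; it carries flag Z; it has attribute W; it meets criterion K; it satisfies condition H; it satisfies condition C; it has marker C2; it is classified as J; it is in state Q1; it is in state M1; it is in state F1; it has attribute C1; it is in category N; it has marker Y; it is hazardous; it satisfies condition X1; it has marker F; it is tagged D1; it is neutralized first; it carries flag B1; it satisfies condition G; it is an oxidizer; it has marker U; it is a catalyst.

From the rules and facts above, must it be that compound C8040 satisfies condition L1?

No

Forward chaining from the given facts derives: is classified as G1, meets criterion Z1, is labeled, satisfies condition V1, is in state V, is in state H1, reacts with water, has marker E, is classified as P1, is a base, is flammable, has marker Q, is in category D, is in category E1, is in category T, meets criterion M, has attribute U1, is classified as Y1, is disposed as waste stream B.
The only rule concluding "it satisfies condition L1" is R13, which needs "it is inert"; that is never established.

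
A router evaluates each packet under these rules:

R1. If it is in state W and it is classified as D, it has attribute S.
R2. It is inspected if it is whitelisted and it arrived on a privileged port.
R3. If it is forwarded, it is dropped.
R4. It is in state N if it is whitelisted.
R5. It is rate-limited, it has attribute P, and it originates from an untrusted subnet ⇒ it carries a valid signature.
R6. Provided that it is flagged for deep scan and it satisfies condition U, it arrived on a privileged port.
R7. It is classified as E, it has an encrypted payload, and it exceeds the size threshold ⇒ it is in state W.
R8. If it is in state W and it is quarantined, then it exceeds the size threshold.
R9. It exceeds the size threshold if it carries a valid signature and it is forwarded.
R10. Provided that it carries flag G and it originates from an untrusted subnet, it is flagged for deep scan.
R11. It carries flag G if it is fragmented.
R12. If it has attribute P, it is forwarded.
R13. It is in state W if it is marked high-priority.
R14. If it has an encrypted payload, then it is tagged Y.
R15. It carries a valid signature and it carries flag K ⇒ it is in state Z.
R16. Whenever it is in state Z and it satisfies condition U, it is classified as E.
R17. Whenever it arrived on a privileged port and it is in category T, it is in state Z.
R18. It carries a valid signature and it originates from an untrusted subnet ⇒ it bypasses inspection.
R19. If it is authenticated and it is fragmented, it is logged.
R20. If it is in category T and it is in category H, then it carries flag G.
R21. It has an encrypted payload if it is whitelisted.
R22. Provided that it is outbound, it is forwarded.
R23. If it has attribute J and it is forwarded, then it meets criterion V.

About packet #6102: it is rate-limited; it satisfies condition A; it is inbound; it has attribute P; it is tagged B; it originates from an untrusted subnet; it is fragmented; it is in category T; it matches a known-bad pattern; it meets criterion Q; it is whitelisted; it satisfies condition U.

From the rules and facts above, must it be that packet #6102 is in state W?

Yes

By R5 (it is rate-limited, it has attribute P, it originates from an untrusted subnet): it carries a valid signature.
By R11 (it is fragmented): it carries flag G.
By R12 (it has attribute P): it is forwarded.
By R21 (it is whitelisted): it has an encrypted payload.
By R9 (it carries a valid signature, it is forwarded): it exceeds the size threshold.
By R10 (it carries flag G, it originates from an untrusted subnet): it is flagged for deep scan.
By R6 (it is flagged for deep scan, it satisfies condition U): it arrived on a privileged port.
By R17 (it arrived on a privileged port, it is in category T): it is in state Z.
By R16 (it is in state Z, it satisfies condition U): it is classified as E.
By R7 (it is classified as E, it has an encrypted payload, it exceeds the size threshold): it is in state W.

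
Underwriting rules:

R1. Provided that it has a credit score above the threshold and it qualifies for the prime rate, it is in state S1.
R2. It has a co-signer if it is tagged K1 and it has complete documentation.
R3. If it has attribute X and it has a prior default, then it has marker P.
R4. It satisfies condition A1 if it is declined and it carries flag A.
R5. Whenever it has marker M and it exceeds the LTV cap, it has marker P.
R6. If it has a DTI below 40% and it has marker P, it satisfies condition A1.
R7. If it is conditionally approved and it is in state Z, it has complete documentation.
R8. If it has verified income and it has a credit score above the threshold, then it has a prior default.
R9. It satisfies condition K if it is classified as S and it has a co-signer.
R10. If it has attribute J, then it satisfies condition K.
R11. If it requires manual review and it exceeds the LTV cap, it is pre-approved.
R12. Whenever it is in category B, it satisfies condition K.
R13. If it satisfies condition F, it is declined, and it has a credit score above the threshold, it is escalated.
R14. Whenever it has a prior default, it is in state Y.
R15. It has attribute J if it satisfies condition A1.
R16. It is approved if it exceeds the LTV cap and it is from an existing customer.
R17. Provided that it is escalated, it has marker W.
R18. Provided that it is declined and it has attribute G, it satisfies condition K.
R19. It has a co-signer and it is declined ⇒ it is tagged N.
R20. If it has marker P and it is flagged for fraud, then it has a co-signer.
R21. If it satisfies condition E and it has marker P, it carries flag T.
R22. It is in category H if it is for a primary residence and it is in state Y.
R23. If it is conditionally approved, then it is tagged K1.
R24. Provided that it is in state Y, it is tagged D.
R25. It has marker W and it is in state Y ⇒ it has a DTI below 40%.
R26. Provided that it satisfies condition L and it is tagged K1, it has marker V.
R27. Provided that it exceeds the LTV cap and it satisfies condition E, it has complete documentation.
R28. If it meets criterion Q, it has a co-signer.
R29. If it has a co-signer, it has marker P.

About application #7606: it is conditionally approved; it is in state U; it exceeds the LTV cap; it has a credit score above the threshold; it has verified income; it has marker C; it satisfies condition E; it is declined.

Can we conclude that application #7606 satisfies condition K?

Forward chaining from the given facts derives: has a prior default, is in state Y, is tagged K1, is tagged D, has complete documentation, has a co-signer, is tagged N, has marker P, carries flag T.
Rules concluding "it satisfies condition K": R9 needs "it is classified as S"; R10 needs "it has attribute J"; R12 needs "it is in category B"; R18 needs "it has attribute G" — none of these are established.

No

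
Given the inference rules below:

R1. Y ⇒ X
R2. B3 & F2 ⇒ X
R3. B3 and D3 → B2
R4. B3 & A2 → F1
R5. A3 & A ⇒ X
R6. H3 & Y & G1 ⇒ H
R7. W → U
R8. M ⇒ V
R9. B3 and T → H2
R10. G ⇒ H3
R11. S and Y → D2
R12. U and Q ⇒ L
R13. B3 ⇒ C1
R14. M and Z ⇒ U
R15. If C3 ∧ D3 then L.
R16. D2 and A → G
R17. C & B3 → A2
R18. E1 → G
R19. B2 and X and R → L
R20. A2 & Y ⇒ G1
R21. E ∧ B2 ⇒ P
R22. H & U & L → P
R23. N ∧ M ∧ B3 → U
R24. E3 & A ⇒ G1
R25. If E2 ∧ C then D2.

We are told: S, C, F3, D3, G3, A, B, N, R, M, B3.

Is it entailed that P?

No

Forward chaining from the given facts derives: B2, V, C1, A2, U, F1.
Rules concluding P: R21 needs E; R22 needs H — none of these are established.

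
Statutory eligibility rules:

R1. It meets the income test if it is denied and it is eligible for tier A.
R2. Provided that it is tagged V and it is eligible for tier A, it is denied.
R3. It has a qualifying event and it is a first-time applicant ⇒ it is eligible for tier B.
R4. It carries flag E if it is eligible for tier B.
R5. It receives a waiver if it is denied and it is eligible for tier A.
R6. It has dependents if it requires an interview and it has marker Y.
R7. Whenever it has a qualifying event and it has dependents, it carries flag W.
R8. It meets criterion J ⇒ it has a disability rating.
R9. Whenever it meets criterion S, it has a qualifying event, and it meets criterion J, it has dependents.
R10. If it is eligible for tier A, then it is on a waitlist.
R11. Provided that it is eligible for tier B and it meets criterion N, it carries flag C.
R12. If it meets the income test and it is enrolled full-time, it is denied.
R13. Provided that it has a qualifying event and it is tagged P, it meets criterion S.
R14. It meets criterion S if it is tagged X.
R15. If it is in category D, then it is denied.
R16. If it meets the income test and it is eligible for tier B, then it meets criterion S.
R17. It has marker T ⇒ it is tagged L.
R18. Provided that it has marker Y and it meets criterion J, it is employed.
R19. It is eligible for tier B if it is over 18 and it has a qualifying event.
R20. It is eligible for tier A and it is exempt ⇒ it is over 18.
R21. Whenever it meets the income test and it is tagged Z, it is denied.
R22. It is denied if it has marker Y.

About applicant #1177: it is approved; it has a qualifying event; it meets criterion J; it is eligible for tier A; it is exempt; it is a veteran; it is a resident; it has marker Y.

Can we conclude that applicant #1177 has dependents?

Yes

By R20 (it is eligible for tier A, it is exempt): it is over 18.
By R22 (it has marker Y): it is denied.
By R1 (it is denied, it is eligible for tier A): it meets the income test.
By R19 (it is over 18, it has a qualifying event): it is eligible for tier B.
By R16 (it meets the income test, it is eligible for tier B): it meets criterion S.
By R9 (it meets criterion S, it has a qualifying event, it meets criterion J): it has dependents.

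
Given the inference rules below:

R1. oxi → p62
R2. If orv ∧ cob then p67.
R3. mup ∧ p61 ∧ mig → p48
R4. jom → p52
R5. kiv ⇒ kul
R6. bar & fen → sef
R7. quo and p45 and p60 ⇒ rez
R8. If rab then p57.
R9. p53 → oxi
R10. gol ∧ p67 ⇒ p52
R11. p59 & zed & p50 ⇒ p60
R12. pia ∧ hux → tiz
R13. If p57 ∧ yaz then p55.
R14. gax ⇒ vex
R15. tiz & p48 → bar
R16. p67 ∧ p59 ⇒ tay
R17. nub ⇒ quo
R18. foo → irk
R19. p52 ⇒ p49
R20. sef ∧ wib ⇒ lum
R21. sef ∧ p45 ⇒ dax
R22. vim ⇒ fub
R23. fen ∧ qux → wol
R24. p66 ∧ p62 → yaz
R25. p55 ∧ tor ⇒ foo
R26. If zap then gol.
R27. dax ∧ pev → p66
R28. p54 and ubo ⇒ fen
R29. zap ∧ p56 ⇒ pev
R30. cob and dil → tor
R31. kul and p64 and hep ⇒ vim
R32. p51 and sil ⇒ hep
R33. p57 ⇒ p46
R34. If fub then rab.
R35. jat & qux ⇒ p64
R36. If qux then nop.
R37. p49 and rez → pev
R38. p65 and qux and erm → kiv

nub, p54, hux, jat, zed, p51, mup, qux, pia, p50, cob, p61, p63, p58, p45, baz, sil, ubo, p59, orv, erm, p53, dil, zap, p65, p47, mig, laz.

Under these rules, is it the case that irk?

p67  (by R2: orv, cob)
p48  (by R3: mup, p61, mig)
oxi  (by R9: p53)
p60  (by R11: p59, zed, p50)
tiz  (by R12: pia, hux)
bar  (by R15: tiz, p48)
quo  (by R17: nub)
gol  (by R26: zap)
fen  (by R28: p54, ubo)
tor  (by R30: cob, dil)
hep  (by R32: p51, sil)
p64  (by R35: jat, qux)
kiv  (by R38: p65, qux, erm)
p62  (by R1: oxi)
kul  (by R5: kiv)
sef  (by R6: bar, fen)
rez  (by R7: quo, p45, p60)
p52  (by R10: gol, p67)
p49  (by R19: p52)
dax  (by R21: sef, p45)
vim  (by R31: kul, p64, hep)
pev  (by R37: p49, rez)
fub  (by R22: vim)
p66  (by R27: dax, pev)
rab  (by R34: fub)
p57  (by R8: rab)
yaz  (by R24: p66, p62)
p55  (by R13: p57, yaz)
foo  (by R25: p55, tor)
irk  (by R18: foo)

Yes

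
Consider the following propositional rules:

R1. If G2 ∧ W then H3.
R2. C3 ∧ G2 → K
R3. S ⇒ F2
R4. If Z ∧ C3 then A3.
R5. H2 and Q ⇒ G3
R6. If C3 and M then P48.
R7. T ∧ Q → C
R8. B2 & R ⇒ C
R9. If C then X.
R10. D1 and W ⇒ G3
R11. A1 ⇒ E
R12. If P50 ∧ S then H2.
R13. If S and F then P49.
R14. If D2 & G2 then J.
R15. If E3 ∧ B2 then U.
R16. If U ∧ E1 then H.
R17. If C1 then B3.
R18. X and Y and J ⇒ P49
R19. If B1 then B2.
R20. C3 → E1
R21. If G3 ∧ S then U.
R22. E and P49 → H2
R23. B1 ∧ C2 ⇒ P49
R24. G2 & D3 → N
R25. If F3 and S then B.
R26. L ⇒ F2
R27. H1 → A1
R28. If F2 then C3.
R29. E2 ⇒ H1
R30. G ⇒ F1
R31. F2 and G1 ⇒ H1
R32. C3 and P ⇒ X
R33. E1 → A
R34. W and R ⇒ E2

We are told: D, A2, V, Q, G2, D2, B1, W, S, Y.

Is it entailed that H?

Forward chaining from the given facts derives: H3, F2, J, B2, C3, K, E1, A.
The only rule concluding H is R16, which needs U; that is never established.

No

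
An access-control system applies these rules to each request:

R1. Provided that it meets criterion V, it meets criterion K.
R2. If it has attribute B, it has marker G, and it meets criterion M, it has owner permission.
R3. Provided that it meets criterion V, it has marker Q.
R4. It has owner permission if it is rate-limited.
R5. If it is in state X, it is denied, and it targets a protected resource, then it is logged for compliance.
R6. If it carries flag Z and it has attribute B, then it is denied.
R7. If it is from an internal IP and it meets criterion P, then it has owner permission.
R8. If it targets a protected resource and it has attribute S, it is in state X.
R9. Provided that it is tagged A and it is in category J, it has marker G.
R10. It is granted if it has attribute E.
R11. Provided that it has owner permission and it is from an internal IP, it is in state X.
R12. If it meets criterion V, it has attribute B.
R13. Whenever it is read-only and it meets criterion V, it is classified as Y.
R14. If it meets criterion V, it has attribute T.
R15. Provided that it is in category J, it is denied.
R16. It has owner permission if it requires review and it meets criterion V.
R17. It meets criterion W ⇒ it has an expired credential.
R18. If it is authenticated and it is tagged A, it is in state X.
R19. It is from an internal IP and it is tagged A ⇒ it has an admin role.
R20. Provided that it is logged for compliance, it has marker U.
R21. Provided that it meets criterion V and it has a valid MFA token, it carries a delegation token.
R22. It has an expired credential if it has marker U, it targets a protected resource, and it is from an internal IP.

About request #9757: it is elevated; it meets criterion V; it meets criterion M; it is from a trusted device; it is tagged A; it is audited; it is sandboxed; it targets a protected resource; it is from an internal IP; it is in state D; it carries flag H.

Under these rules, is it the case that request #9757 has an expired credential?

No

Forward chaining from the given facts derives: meets criterion K, has marker Q, has attribute B, has attribute T, has an admin role.
Rules concluding "it has an expired credential": R17 needs "it meets criterion W"; R22 needs "it has marker U" — none of these are established.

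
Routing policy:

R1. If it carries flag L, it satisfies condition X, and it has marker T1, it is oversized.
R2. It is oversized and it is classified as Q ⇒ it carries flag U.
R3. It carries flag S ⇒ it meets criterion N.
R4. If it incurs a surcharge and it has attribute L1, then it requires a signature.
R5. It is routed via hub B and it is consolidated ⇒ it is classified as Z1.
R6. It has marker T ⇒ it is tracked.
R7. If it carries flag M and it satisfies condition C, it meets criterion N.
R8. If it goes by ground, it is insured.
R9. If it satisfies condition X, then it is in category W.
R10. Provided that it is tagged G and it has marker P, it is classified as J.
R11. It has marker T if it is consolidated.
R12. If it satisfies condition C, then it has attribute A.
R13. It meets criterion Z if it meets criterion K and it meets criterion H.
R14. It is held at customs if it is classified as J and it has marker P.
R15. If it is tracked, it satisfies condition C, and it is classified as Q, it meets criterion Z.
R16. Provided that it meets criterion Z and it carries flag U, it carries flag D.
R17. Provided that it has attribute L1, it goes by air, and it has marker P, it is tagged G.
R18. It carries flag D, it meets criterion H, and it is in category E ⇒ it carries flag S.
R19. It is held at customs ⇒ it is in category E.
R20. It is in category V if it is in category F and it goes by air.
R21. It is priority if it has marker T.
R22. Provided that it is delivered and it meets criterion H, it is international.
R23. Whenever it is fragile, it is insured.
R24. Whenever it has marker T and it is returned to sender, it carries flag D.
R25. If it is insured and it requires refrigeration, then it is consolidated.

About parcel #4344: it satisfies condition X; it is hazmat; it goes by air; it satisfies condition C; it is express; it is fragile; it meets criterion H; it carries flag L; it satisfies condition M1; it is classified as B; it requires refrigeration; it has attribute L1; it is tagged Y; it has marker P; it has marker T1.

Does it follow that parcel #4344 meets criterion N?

Forward chaining from the given facts derives: is oversized, is in category W, has attribute A, is tagged G, is insured, is consolidated, is classified as J, has marker T, is held at customs, is in category E, is priority, is tracked.
Rules concluding "it meets criterion N": R3 needs "it carries flag S"; R7 needs "it carries flag M" — none of these are established.

No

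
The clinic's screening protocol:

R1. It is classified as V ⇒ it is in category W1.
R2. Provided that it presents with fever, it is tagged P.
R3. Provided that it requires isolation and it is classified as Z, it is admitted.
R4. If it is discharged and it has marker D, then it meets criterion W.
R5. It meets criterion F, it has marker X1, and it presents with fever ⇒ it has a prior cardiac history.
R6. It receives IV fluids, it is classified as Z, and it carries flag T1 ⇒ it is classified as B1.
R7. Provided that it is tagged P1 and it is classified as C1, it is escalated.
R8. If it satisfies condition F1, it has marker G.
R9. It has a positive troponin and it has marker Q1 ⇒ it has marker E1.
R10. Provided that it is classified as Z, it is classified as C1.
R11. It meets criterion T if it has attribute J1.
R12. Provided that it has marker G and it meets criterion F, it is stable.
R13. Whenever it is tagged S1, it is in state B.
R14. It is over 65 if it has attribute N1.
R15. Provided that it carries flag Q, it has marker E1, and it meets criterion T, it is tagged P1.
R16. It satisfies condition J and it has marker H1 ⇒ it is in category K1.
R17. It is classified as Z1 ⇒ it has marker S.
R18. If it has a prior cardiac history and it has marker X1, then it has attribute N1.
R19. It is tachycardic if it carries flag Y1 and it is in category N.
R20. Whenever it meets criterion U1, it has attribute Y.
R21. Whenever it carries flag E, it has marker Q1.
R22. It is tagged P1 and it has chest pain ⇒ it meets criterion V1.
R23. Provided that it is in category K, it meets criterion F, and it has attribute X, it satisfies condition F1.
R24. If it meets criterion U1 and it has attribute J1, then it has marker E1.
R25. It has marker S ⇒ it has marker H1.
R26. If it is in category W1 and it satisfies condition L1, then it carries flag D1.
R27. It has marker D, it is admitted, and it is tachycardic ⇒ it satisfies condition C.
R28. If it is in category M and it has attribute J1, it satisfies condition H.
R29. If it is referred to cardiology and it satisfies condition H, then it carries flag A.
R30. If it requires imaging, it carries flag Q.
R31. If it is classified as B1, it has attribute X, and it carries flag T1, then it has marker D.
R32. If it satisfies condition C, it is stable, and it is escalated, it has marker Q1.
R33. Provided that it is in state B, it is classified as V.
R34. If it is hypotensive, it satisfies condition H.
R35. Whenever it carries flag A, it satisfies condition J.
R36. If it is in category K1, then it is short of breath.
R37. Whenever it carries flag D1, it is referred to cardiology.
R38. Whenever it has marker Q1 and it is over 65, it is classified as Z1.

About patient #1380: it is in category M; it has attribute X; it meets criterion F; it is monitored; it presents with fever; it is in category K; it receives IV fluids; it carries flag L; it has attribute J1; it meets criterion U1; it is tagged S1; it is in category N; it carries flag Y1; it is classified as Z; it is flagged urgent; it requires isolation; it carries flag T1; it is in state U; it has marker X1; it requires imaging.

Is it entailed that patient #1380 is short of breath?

Forward chaining from the given facts derives: is tagged P, is admitted, has a prior cardiac history, is classified as B1, is classified as C1, meets criterion T, is in state B, has attribute N1, is tachycardic, has attribute Y, satisfies condition F1, has marker E1, satisfies condition H, carries flag Q, has marker D, is classified as V, is in category W1, has marker G, is stable, is over 65, is tagged P1, satisfies condition C, is escalated, has marker Q1, is classified as Z1, has marker S, has marker H1.
The only rule concluding "it is short of breath" is R36, which needs "it is in category K1"; that is never established.

No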